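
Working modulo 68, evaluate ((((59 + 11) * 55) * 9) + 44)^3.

59 + 11 = 70 ≡ 2 (mod 68)
2 * 55 = 110 ≡ 42 (mod 68)
42 * 9 = 378 ≡ 38 (mod 68)
38 + 44 = 82 ≡ 14 (mod 68)
(14)^3 ≡ 24 (mod 68)

24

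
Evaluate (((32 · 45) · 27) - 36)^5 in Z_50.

32 · 45 = 1440 ≡ 40 (mod 50)
40 · 27 = 1080 ≡ 30 (mod 50)
30 - 36 = -6 ≡ 44 (mod 50)
(44)^5 ≡ 24 (mod 50)

24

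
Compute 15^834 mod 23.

Using repeated squaring:
15^1 ≡ 15 (mod 23)
15^2 ≡ 15^2 = 225 ≡ 18 (mod 23)
15^4 ≡ 18^2 = 324 ≡ 2 (mod 23)
15^8 ≡ 2^2 = 4 (mod 23)
15^16 ≡ 4^2 = 16 (mod 23)
15^32 ≡ 16^2 = 256 ≡ 3 (mod 23)
15^64 ≡ 3^2 = 9 (mod 23)
15^128 ≡ 9^2 = 81 ≡ 12 (mod 23)
15^256 ≡ 12^2 = 144 ≡ 6 (mod 23)
15^512 ≡ 6^2 = 36 ≡ 13 (mod 23)
15^834 = 15^512 · 15^256 · 15^64 · 15^2 ≡ 13 · 6 · 9 · 18 (mod 23).
Accumulate the product:
13 · 6 = 78 ≡ 9
9 · 9 = 81 ≡ 12
12 · 18 = 216 ≡ 9

9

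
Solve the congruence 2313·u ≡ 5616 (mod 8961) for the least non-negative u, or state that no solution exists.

2048

gcd(2313, 8961) = 3, and 3 | 5616, so solutions exist.
Divide through by 3: 771·u mod 2987 = 1872.
771⁻¹ ≡ 1201 (mod 2987).
u ≡ 1201·1872 ≡ 2048 (mod 2987).
The smallest non-negative solution is u = 2048.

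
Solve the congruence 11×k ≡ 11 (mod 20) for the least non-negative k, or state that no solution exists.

gcd(11, 20) = 1, so a unique solution mod 20 exists.
11⁻¹ ≡ 11 (mod 20).
k ≡ 11×11 ≡ 1 (mod 20).

1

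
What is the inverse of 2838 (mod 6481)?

Run the extended Euclidean algorithm:
6481 = 2·2838 + 805
2838 = 3·805 + 423
805 = 1·423 + 382
423 = 1·382 + 41
382 = 9·41 + 13
41 = 3·13 + 2
13 = 6·2 + 1
2 = 2·1 + 0
gcd(2838, 6481) = 1, so the inverse exists.
Bézout: 1 = 1315·6481 − 3003·2838.
So 2838⁻¹ ≡ −3003 ≡ 3478 (mod 6481).

3478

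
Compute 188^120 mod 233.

Using repeated squaring:
120 in binary is 1111000, i.e. 120 = 64 + 32 + 16 + 8.
188^1 ≡ 188 (mod 233)
188^2 ≡ 188^2 = 35344 ≡ 161 (mod 233)
188^4 ≡ 161^2 = 25921 ≡ 58 (mod 233)
188^8 ≡ 58^2 = 3364 ≡ 102 (mod 233)
188^16 ≡ 102^2 = 10404 ≡ 152 (mod 233)
188^32 ≡ 152^2 = 23104 ≡ 37 (mod 233)
188^64 ≡ 37^2 = 1369 ≡ 204 (mod 233)
188^120 = 188^64 * 188^32 * 188^16 * 188^8 ≡ 204 * 37 * 152 * 102 (mod 233).
Accumulate the product:
204 * 37 = 7548 ≡ 92
92 * 152 = 13984 ≡ 4
4 * 102 = 408 ≡ 175

175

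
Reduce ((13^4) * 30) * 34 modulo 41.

(13)^4 ≡ 25 (mod 41)
25 * 30 = 750 ≡ 12 (mod 41)
12 * 34 = 408 ≡ 39 (mod 41)

39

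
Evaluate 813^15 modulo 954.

297

15 in binary is 1111, i.e. 15 = 8 + 4 + 2 + 1.
813^1 ≡ 813 (mod 954)
813^2 ≡ 813^2 = 660969 ≡ 801 (mod 954)
813^4 ≡ 801^2 = 641601 ≡ 513 (mod 954)
813^8 ≡ 513^2 = 263169 ≡ 819 (mod 954)
813^15 = 813^8 · 813^4 · 813^2 · 813^1 ≡ 819 · 513 · 801 · 813 (mod 954).
Accumulate the product:
819 · 513 = 420147 ≡ 387
387 · 801 = 309987 ≡ 891
891 · 813 = 724383 ≡ 297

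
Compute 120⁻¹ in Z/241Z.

241 = 2×120 + 1
120 = 120×1 + 0
gcd(120, 241) = 1, so the inverse exists.
Back-substitute for 1:
1 = 1×241 − 2×120
So 120⁻¹ ≡ −2 ≡ 239 (mod 241).

239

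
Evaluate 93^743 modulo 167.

3

Using repeated squaring:
93^1 ≡ 93 (mod 167)
93^2 ≡ 93^2 = 8649 ≡ 132 (mod 167)
93^4 ≡ 132^2 = 17424 ≡ 56 (mod 167)
93^8 ≡ 56^2 = 3136 ≡ 130 (mod 167)
93^16 ≡ 130^2 = 16900 ≡ 33 (mod 167)
93^32 ≡ 33^2 = 1089 ≡ 87 (mod 167)
93^64 ≡ 87^2 = 7569 ≡ 54 (mod 167)
93^128 ≡ 54^2 = 2916 ≡ 77 (mod 167)
93^256 ≡ 77^2 = 5929 ≡ 84 (mod 167)
93^512 ≡ 84^2 = 7056 ≡ 42 (mod 167)
93^743 = 93^512 · 93^128 · 93^64 · 93^32 · 93^4 · 93^2 · 93^1 ≡ 42 · 77 · 54 · 87 · 56 · 132 · 93 (mod 167).
Accumulate the product:
42 · 77 = 3234 ≡ 61
61 · 54 = 3294 ≡ 121
121 · 87 = 10527 ≡ 6
6 · 56 = 336 ≡ 2
2 · 132 = 264 ≡ 97
97 · 93 = 9021 ≡ 3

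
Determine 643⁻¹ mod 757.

166

Run the extended Euclidean algorithm:
757 = 1*643 + 114
643 = 5*114 + 73
114 = 1*73 + 41
73 = 1*41 + 32
41 = 1*32 + 9
32 = 3*9 + 5
9 = 1*5 + 4
5 = 1*4 + 1
4 = 4*1 + 0
gcd(643, 757) = 1, so the inverse exists.
Back-substitute for 1:
1 = 1*5 − 1*4
  = −1*9 + 2*5
  = 2*32 − 7*9
  = −7*41 + 9*32
  = 9*73 − 16*41
  = −16*114 + 25*73
  = 25*643 − 141*114
  = −141*757 + 166*643
So 643⁻¹ ≡ 166 (mod 757).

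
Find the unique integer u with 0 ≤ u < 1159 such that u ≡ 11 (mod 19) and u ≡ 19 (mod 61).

1056

19⁻¹ mod 61: 19*45 ≡ 1 (mod 61), so 19⁻¹ ≡ 45.
u = 11 + 19*((19 − 11)*45 mod 61) = 11 + 19*55 = 1056.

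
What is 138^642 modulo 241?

138^1 ≡ 138 (mod 241)
138^2 ≡ 138^2 = 19044 ≡ 5 (mod 241)
138^4 ≡ 5^2 = 25 (mod 241)
138^8 ≡ 25^2 = 625 ≡ 143 (mod 241)
138^16 ≡ 143^2 = 20449 ≡ 205 (mod 241)
138^32 ≡ 205^2 = 42025 ≡ 91 (mod 241)
138^64 ≡ 91^2 = 8281 ≡ 87 (mod 241)
138^128 ≡ 87^2 = 7569 ≡ 98 (mod 241)
138^256 ≡ 98^2 = 9604 ≡ 205 (mod 241)
138^512 ≡ 205^2 = 42025 ≡ 91 (mod 241)
138^642 = 138^512 · 138^128 · 138^2 ≡ 91 · 98 · 5 (mod 241).
Accumulate the product:
91 · 98 = 8918 ≡ 1
1 · 5 = 5

5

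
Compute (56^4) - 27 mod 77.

(56)^4 ≡ 56 (mod 77)
56 - 27 = 29

29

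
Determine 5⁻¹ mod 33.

20

33 = 6*5 + 3
5 = 1*3 + 2
3 = 1*2 + 1
2 = 2*1 + 0
gcd(5, 33) = 1, so the inverse exists.
Bézout: 1 = 2*33 − 13*5.
So 5⁻¹ ≡ −13 ≡ 20 (mod 33).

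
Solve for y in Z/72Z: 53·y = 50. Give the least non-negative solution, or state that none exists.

58

gcd(53, 72) = 1, so a unique solution mod 72 exists.
53⁻¹ ≡ 53 (mod 72).
y ≡ 53·50 ≡ 58 (mod 72).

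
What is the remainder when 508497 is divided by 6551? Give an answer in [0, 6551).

508497 = 77·6551 + 4070, so 508497 ≡ 4070 (mod 6551).

4070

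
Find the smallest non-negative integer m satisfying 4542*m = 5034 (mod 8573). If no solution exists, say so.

gcd(4542, 8573) = 1, so a unique solution mod 8573 exists.
4542⁻¹ ≡ 4362 (mod 8573).
m ≡ 4362*5034 ≡ 2855 (mod 8573).

2855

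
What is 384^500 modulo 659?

500 in binary is 111110100, i.e. 500 = 256 + 128 + 64 + 32 + 16 + 4.
384^1 ≡ 384 (mod 659)
384^2 ≡ 384^2 = 147456 ≡ 499 (mod 659)
384^4 ≡ 499^2 = 249001 ≡ 558 (mod 659)
384^8 ≡ 558^2 = 311364 ≡ 316 (mod 659)
384^16 ≡ 316^2 = 99856 ≡ 347 (mod 659)
384^32 ≡ 347^2 = 120409 ≡ 471 (mod 659)
384^64 ≡ 471^2 = 221841 ≡ 417 (mod 659)
384^128 ≡ 417^2 = 173889 ≡ 572 (mod 659)
384^256 ≡ 572^2 = 327184 ≡ 320 (mod 659)
384^500 = 384^256 × 384^128 × 384^64 × 384^32 × 384^16 × 384^4 ≡ 320 × 572 × 417 × 471 × 347 × 558 (mod 659).
Accumulate the product:
320 × 572 = 183040 ≡ 497
497 × 417 = 207249 ≡ 323
323 × 471 = 152133 ≡ 563
563 × 347 = 195361 ≡ 297
297 × 558 = 165726 ≡ 317

317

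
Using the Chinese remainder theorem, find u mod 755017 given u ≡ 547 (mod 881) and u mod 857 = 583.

379377

881⁻¹ mod 857: 881·250 ≡ 1 (mod 857), so 881⁻¹ ≡ 250.
u = 547 + 881·((583 − 547)·250 mod 857) = 547 + 881·430 = 379377.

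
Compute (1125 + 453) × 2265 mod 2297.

38

1125 + 453 = 1578
1578 × 2265 = 3574170 ≡ 38 (mod 2297)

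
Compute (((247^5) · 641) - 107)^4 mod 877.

(247)^5 ≡ 376 (mod 877)
376 · 641 = 241016 ≡ 718 (mod 877)
718 - 107 = 611
(611)^4 ≡ 31 (mod 877)

31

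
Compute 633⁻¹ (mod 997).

934

Run the extended Euclidean algorithm:
997 = 1×633 + 364
633 = 1×364 + 269
364 = 1×269 + 95
269 = 2×95 + 79
95 = 1×79 + 16
79 = 4×16 + 15
16 = 1×15 + 1
15 = 15×1 + 0
gcd(633, 997) = 1, so the inverse exists.
Back-substitute for 1:
1 = 1×16 − 1×15
  = −1×79 + 5×16
  = 5×95 − 6×79
  = −6×269 + 17×95
  = 17×364 − 23×269
  = −23×633 + 40×364
  = 40×997 − 63×633
So 633⁻¹ ≡ −63 ≡ 934 (mod 997).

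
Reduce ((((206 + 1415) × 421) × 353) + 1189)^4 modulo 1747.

206 + 1415 = 1621
1621 × 421 = 682441 ≡ 1111 (mod 1747)
1111 × 353 = 392183 ≡ 855 (mod 1747)
855 + 1189 = 2044 ≡ 297 (mod 1747)
(297)^4 ≡ 647 (mod 1747)

647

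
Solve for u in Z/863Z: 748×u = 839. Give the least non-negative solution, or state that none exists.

503

gcd(748, 863) = 1, so a unique solution mod 863 exists.
748⁻¹ ≡ 15 (mod 863).
u ≡ 15×839 ≡ 503 (mod 863).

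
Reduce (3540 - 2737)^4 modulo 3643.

4

3540 - 2737 = 803
(803)^4 ≡ 4 (mod 3643)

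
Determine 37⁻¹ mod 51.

51 = 1×37 + 14
37 = 2×14 + 9
14 = 1×9 + 5
9 = 1×5 + 4
5 = 1×4 + 1
4 = 4×1 + 0
gcd(37, 51) = 1, so the inverse exists.
Back-substitute for 1:
1 = 1×5 − 1×4
  = −1×9 + 2×5
  = 2×14 − 3×9
  = −3×37 + 8×14
  = 8×51 − 11×37
So 37⁻¹ ≡ −11 ≡ 40 (mod 51).

40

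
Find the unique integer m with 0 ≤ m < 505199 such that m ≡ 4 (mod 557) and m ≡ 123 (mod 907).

313038

557⁻¹ mod 907: 557×241 ≡ 1 (mod 907), so 557⁻¹ ≡ 241.
m = 4 + 557×((123 − 4)×241 mod 907) = 4 + 557×562 = 313038.
Check: 313038 mod 557 = 4, 313038 mod 907 = 123. ✓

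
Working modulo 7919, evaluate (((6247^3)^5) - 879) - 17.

(6247)^3 ≡ 4978 (mod 7919)
(4978)^5 ≡ 14 (mod 7919)
14 - 879 = -865 ≡ 7054 (mod 7919)
7054 - 17 = 7037

7037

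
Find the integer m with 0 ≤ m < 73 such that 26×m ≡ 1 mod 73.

By the extended Euclidean algorithm:
73 = 2*26 + 21
26 = 1*21 + 5
21 = 4*5 + 1
5 = 5*1 + 0
gcd(26, 73) = 1, so the inverse exists.
Back-substitute for 1:
1 = 1*21 − 4*5
  = −4*26 + 5*21
  = 5*73 − 14*26
So 26⁻¹ ≡ −14 ≡ 59 (mod 73).

59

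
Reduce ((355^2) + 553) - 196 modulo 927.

310

(355)^2 ≡ 880 (mod 927)
880 + 553 = 1433 ≡ 506 (mod 927)
506 - 196 = 310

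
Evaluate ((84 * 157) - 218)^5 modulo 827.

84 * 157 = 13188 ≡ 783 (mod 827)
783 - 218 = 565
(565)^5 ≡ 123 (mod 827)

123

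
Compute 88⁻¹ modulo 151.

139

151 = 1×88 + 63
88 = 1×63 + 25
63 = 2×25 + 13
25 = 1×13 + 12
13 = 1×12 + 1
12 = 12×1 + 0
gcd(88, 151) = 1, so the inverse exists.
Bézout: 1 = 7×151 − 12×88.
So 88⁻¹ ≡ −12 ≡ 139 (mod 151).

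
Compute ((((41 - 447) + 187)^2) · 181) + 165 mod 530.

236

41 - 447 = -406 ≡ 124 (mod 530)
124 + 187 = 311
(311)^2 ≡ 261 (mod 530)
261 · 181 = 47241 ≡ 71 (mod 530)
71 + 165 = 236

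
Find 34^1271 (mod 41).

Compute successive squares:
34^1 ≡ 34 (mod 41)
34^2 ≡ 34^2 = 1156 ≡ 8 (mod 41)
34^4 ≡ 8^2 = 64 ≡ 23 (mod 41)
34^8 ≡ 23^2 = 529 ≡ 37 (mod 41)
34^16 ≡ 37^2 = 1369 ≡ 16 (mod 41)
34^32 ≡ 16^2 = 256 ≡ 10 (mod 41)
34^64 ≡ 10^2 = 100 ≡ 18 (mod 41)
34^128 ≡ 18^2 = 324 ≡ 37 (mod 41)
34^256 ≡ 37^2 = 1369 ≡ 16 (mod 41)
34^512 ≡ 16^2 = 256 ≡ 10 (mod 41)
34^1024 ≡ 10^2 = 100 ≡ 18 (mod 41)
34^1271 = 34^1024 * 34^128 * 34^64 * 34^32 * 34^16 * 34^4 * 34^2 * 34^1 ≡ 18 * 37 * 18 * 10 * 16 * 23 * 8 * 34 (mod 41).
Accumulate the product:
18 * 37 = 666 ≡ 10
10 * 18 = 180 ≡ 16
16 * 10 = 160 ≡ 37
37 * 16 = 592 ≡ 18
18 * 23 = 414 ≡ 4
4 * 8 = 32
32 * 34 = 1088 ≡ 22

22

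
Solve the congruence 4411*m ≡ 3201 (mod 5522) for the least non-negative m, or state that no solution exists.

gcd(4411, 5522) = 11, and 11 | 3201, so solutions exist.
Divide through by 11: 401*m = 291 (mod 502).
401⁻¹ ≡ 333 (mod 502).
m ≡ 333*291 ≡ 17 (mod 502).
The smallest non-negative solution is m = 17.

17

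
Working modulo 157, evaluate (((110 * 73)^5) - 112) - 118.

110 * 73 = 8030 ≡ 23 (mod 157)
(23)^5 ≡ 128 (mod 157)
128 - 112 = 16
16 - 118 = -102 ≡ 55 (mod 157)

55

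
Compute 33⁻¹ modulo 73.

31

By the extended Euclidean algorithm:
73 = 2*33 + 7
33 = 4*7 + 5
7 = 1*5 + 2
5 = 2*2 + 1
2 = 2*1 + 0
gcd(33, 73) = 1, so the inverse exists.
Bézout: 1 = −14*73 + 31*33.
So 33⁻¹ ≡ 31 (mod 73).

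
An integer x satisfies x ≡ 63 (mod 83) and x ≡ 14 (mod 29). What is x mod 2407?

83⁻¹ mod 29: 83×7 ≡ 1 (mod 29), so 83⁻¹ ≡ 7.
x = 63 + 83×((14 − 63)×7 mod 29) = 63 + 83×5 = 478.

478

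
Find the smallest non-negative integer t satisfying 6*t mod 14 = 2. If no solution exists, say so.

5

gcd(6, 14) = 2, and 2 | 2, so solutions exist.
Divide through by 2: 3*t ≡ 1 (mod 7).
3⁻¹ ≡ 5 (mod 7).
t ≡ 5*1 ≡ 5 (mod 7).
The smallest non-negative solution is t = 5.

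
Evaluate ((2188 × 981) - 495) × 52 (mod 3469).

2188 × 981 = 2146428 ≡ 2586 (mod 3469)
2586 - 495 = 2091
2091 × 52 = 108732 ≡ 1193 (mod 3469)

1193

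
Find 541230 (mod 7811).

541230 = 69×7811 + 2271, so 541230 ≡ 2271 (mod 7811).

2271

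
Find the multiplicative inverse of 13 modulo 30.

7

30 = 2×13 + 4
13 = 3×4 + 1
4 = 4×1 + 0
gcd(13, 30) = 1, so the inverse exists.
Bézout: 1 = −3×30 + 7×13.
So 13⁻¹ ≡ 7 (mod 30).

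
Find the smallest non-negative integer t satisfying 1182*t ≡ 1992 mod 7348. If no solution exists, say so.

2594

gcd(1182, 7348) = 2, and 2 | 1992, so solutions exist.
Divide through by 2: 591*t = 996 (mod 3674).
591⁻¹ ≡ 1349 (mod 3674).
t ≡ 1349*996 ≡ 2594 (mod 3674).
The smallest non-negative solution is t = 2594.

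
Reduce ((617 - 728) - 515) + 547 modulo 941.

617 - 728 = -111 ≡ 830 (mod 941)
830 - 515 = 315
315 + 547 = 862

862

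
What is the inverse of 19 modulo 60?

Run the extended Euclidean algorithm:
60 = 3·19 + 3
19 = 6·3 + 1
3 = 3·1 + 0
gcd(19, 60) = 1, so the inverse exists.
Back-substitute for 1:
1 = 1·19 − 6·3
  = −6·60 + 19·19
So 19⁻¹ ≡ 19 (mod 60).

19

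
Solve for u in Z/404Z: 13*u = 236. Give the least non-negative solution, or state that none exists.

360

gcd(13, 404) = 1, so a unique solution mod 404 exists.
13⁻¹ ≡ 373 (mod 404).
u ≡ 373*236 ≡ 360 (mod 404).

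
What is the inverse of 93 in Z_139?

139 = 1*93 + 46
93 = 2*46 + 1
46 = 46*1 + 0
gcd(93, 139) = 1, so the inverse exists.
Bézout: 1 = −2*139 + 3*93.
So 93⁻¹ ≡ 3 (mod 139).

3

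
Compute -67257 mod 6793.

673

-67257 = -10*6793 + 673, so -67257 ≡ 673 (mod 6793).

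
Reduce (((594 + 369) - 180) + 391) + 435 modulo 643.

594 + 369 = 963 ≡ 320 (mod 643)
320 - 180 = 140
140 + 391 = 531
531 + 435 = 966 ≡ 323 (mod 643)

323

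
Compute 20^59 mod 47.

15

59 in binary is 111011, i.e. 59 = 32 + 16 + 8 + 2 + 1.
20^1 ≡ 20 (mod 47)
20^2 ≡ 20^2 = 400 ≡ 24 (mod 47)
20^4 ≡ 24^2 = 576 ≡ 12 (mod 47)
20^8 ≡ 12^2 = 144 ≡ 3 (mod 47)
20^16 ≡ 3^2 = 9 (mod 47)
20^32 ≡ 9^2 = 81 ≡ 34 (mod 47)
20^59 = 20^32 * 20^16 * 20^8 * 20^2 * 20^1 ≡ 34 * 9 * 3 * 24 * 20 (mod 47).
Accumulate the product:
34 * 9 = 306 ≡ 24
24 * 3 = 72 ≡ 25
25 * 24 = 600 ≡ 36
36 * 20 = 720 ≡ 15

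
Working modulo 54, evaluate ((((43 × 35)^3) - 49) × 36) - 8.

43 × 35 = 1505 ≡ 47 (mod 54)
(47)^3 ≡ 35 (mod 54)
35 - 49 = -14 ≡ 40 (mod 54)
40 × 36 = 1440 ≡ 36 (mod 54)
36 - 8 = 28

28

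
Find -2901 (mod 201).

114

-2901 = -15·201 + 114, so -2901 ≡ 114 (mod 201).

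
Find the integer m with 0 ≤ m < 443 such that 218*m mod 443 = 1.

63

Apply the Euclidean algorithm and back-substitute:
443 = 2*218 + 7
218 = 31*7 + 1
7 = 7*1 + 0
gcd(218, 443) = 1, so the inverse exists.
Bézout: 1 = −31*443 + 63*218.
So 218⁻¹ ≡ 63 (mod 443).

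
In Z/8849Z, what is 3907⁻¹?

Apply the Euclidean algorithm and back-substitute:
8849 = 2*3907 + 1035
3907 = 3*1035 + 802
1035 = 1*802 + 233
802 = 3*233 + 103
233 = 2*103 + 27
103 = 3*27 + 22
27 = 1*22 + 5
22 = 4*5 + 2
5 = 2*2 + 1
2 = 2*1 + 0
gcd(3907, 8849) = 1, so the inverse exists.
Back-substitute for 1:
1 = 1*5 − 2*2
  = −2*22 + 9*5
  = 9*27 − 11*22
  = −11*103 + 42*27
  = 42*233 − 95*103
  = −95*802 + 327*233
  = 327*1035 − 422*802
  = −422*3907 + 1593*1035
  = 1593*8849 − 3608*3907
So 3907⁻¹ ≡ −3608 ≡ 5241 (mod 8849).

5241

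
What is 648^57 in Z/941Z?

734

Using repeated squaring:
57 in binary is 111001, i.e. 57 = 32 + 16 + 8 + 1.
648^1 ≡ 648 (mod 941)
648^2 ≡ 648^2 = 419904 ≡ 218 (mod 941)
648^4 ≡ 218^2 = 47524 ≡ 474 (mod 941)
648^8 ≡ 474^2 = 224676 ≡ 718 (mod 941)
648^16 ≡ 718^2 = 515524 ≡ 797 (mod 941)
648^32 ≡ 797^2 = 635209 ≡ 34 (mod 941)
648^57 = 648^32 × 648^16 × 648^8 × 648^1 ≡ 34 × 797 × 718 × 648 (mod 941).
Accumulate the product:
34 × 797 = 27098 ≡ 750
750 × 718 = 538500 ≡ 248
248 × 648 = 160704 ≡ 734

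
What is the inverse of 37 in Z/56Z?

53

56 = 1×37 + 19
37 = 1×19 + 18
19 = 1×18 + 1
18 = 18×1 + 0
gcd(37, 56) = 1, so the inverse exists.
Bézout: 1 = 2×56 − 3×37.
So 37⁻¹ ≡ −3 ≡ 53 (mod 56).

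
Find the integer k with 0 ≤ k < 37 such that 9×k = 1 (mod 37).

Apply the Euclidean algorithm and back-substitute:
37 = 4*9 + 1
9 = 9*1 + 0
gcd(9, 37) = 1, so the inverse exists.
Back-substitute for 1:
1 = 1*37 − 4*9
So 9⁻¹ ≡ −4 ≡ 33 (mod 37).

33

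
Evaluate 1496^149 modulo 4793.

1706

149 in binary is 10010101, i.e. 149 = 128 + 16 + 4 + 1.
1496^1 ≡ 1496 (mod 4793)
1496^2 ≡ 1496^2 = 2238016 ≡ 4478 (mod 4793)
1496^4 ≡ 4478^2 = 20052484 ≡ 3365 (mod 4793)
1496^8 ≡ 3365^2 = 11323225 ≡ 2159 (mod 4793)
1496^16 ≡ 2159^2 = 4661281 ≡ 2485 (mod 4793)
1496^32 ≡ 2485^2 = 6175225 ≡ 1841 (mod 4793)
1496^64 ≡ 1841^2 = 3389281 ≡ 630 (mod 4793)
1496^128 ≡ 630^2 = 396900 ≡ 3874 (mod 4793)
1496^149 = 1496^128 × 1496^16 × 1496^4 × 1496^1 ≡ 3874 × 2485 × 3365 × 1496 (mod 4793).
Accumulate the product:
3874 × 2485 = 9626890 ≡ 2546
2546 × 3365 = 8567290 ≡ 2199
2199 × 1496 = 3289704 ≡ 1706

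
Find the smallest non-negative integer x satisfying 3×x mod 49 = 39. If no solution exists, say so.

gcd(3, 49) = 1, so a unique solution mod 49 exists.
3⁻¹ ≡ 33 (mod 49).
x ≡ 33×39 ≡ 13 (mod 49).

13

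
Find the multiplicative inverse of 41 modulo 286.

7

Apply the Euclidean algorithm and back-substitute:
286 = 6·41 + 40
41 = 1·40 + 1
40 = 40·1 + 0
gcd(41, 286) = 1, so the inverse exists.
Bézout: 1 = −1·286 + 7·41.
So 41⁻¹ ≡ 7 (mod 286).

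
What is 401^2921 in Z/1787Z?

2921 in binary is 101101101001, i.e. 2921 = 2048 + 512 + 256 + 64 + 32 + 8 + 1.
401^1 ≡ 401 (mod 1787)
401^2 ≡ 401^2 = 160801 ≡ 1758 (mod 1787)
401^4 ≡ 1758^2 = 3090564 ≡ 841 (mod 1787)
401^8 ≡ 841^2 = 707281 ≡ 1416 (mod 1787)
401^16 ≡ 1416^2 = 2005056 ≡ 42 (mod 1787)
401^32 ≡ 42^2 = 1764 (mod 1787)
401^64 ≡ 1764^2 = 3111696 ≡ 529 (mod 1787)
401^128 ≡ 529^2 = 279841 ≡ 1069 (mod 1787)
401^256 ≡ 1069^2 = 1142761 ≡ 868 (mod 1787)
401^512 ≡ 868^2 = 753424 ≡ 1097 (mod 1787)
401^1024 ≡ 1097^2 = 1203409 ≡ 758 (mod 1787)
401^2048 ≡ 758^2 = 574564 ≡ 937 (mod 1787)
401^2921 = 401^2048 * 401^512 * 401^256 * 401^64 * 401^32 * 401^8 * 401^1 ≡ 937 * 1097 * 868 * 529 * 1764 * 1416 * 401 (mod 1787).
Accumulate the product:
937 * 1097 = 1027889 ≡ 364
364 * 868 = 315952 ≡ 1440
1440 * 529 = 761760 ≡ 498
498 * 1764 = 878472 ≡ 1055
1055 * 1416 = 1493880 ≡ 1735
1735 * 401 = 695735 ≡ 592

592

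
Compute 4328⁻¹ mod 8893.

2439

Apply the Euclidean algorithm and back-substitute:
8893 = 2·4328 + 237
4328 = 18·237 + 62
237 = 3·62 + 51
62 = 1·51 + 11
51 = 4·11 + 7
11 = 1·7 + 4
7 = 1·4 + 3
4 = 1·3 + 1
3 = 3·1 + 0
gcd(4328, 8893) = 1, so the inverse exists.
Back-substitute for 1:
1 = 1·4 − 1·3
  = −1·7 + 2·4
  = 2·11 − 3·7
  = −3·51 + 14·11
  = 14·62 − 17·51
  = −17·237 + 65·62
  = 65·4328 − 1187·237
  = −1187·8893 + 2439·4328
So 4328⁻¹ ≡ 2439 (mod 8893).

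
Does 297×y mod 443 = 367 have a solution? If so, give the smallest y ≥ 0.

43

gcd(297, 443) = 1, so a unique solution mod 443 exists.
297⁻¹ ≡ 355 (mod 443).
y ≡ 355×367 ≡ 43 (mod 443).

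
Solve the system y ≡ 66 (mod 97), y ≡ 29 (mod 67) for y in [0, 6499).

163

97⁻¹ mod 67: 97*38 ≡ 1 (mod 67), so 97⁻¹ ≡ 38.
y = 66 + 97*((29 − 66)*38 mod 67) = 66 + 97*1 = 163.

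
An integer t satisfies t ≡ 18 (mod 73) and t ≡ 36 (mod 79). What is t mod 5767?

5566

73⁻¹ mod 79: 73*13 ≡ 1 (mod 79), so 73⁻¹ ≡ 13.
t = 18 + 73*((36 − 18)*13 mod 79) = 18 + 73*76 = 5566.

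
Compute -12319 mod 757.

-12319 = -17*757 + 550, so -12319 ≡ 550 (mod 757).

550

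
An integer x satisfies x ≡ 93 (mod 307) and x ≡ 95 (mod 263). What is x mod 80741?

3777

307⁻¹ mod 263: 307×6 ≡ 1 (mod 263), so 307⁻¹ ≡ 6.
x = 93 + 307×((95 − 93)×6 mod 263) = 93 + 307×12 = 3777.
Check: 3777 mod 307 = 93, 3777 mod 263 = 95. ✓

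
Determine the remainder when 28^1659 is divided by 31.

1659 in binary is 11001111011, i.e. 1659 = 1024 + 512 + 64 + 32 + 16 + 8 + 2 + 1.
28^1 ≡ 28 (mod 31)
28^2 ≡ 28^2 = 784 ≡ 9 (mod 31)
28^4 ≡ 9^2 = 81 ≡ 19 (mod 31)
28^8 ≡ 19^2 = 361 ≡ 20 (mod 31)
28^16 ≡ 20^2 = 400 ≡ 28 (mod 31)
28^32 ≡ 28^2 = 784 ≡ 9 (mod 31)
28^64 ≡ 9^2 = 81 ≡ 19 (mod 31)
28^128 ≡ 19^2 = 361 ≡ 20 (mod 31)
28^256 ≡ 20^2 = 400 ≡ 28 (mod 31)
28^512 ≡ 28^2 = 784 ≡ 9 (mod 31)
28^1024 ≡ 9^2 = 81 ≡ 19 (mod 31)
28^1659 = 28^1024 · 28^512 · 28^64 · 28^32 · 28^16 · 28^8 · 28^2 · 28^1 ≡ 19 · 9 · 19 · 9 · 28 · 20 · 9 · 28 (mod 31).
Accumulate the product:
19 · 9 = 171 ≡ 16
16 · 19 = 304 ≡ 25
25 · 9 = 225 ≡ 8
8 · 28 = 224 ≡ 7
7 · 20 = 140 ≡ 16
16 · 9 = 144 ≡ 20
20 · 28 = 560 ≡ 2

2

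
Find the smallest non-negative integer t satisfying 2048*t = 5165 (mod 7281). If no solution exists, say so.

5929

gcd(2048, 7281) = 1, so a unique solution mod 7281 exists.
2048⁻¹ ≡ 3125 (mod 7281).
t ≡ 3125*5165 ≡ 5929 (mod 7281).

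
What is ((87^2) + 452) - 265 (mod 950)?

156

(87)^2 ≡ 919 (mod 950)
919 + 452 = 1371 ≡ 421 (mod 950)
421 - 265 = 156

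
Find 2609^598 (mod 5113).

4435

598 in binary is 1001010110, i.e. 598 = 512 + 64 + 16 + 4 + 2.
2609^1 ≡ 2609 (mod 5113)
2609^2 ≡ 2609^2 = 6806881 ≡ 1478 (mod 5113)
2609^4 ≡ 1478^2 = 2184484 ≡ 1233 (mod 5113)
2609^8 ≡ 1233^2 = 1520289 ≡ 1728 (mod 5113)
2609^16 ≡ 1728^2 = 2985984 ≡ 5105 (mod 5113)
2609^32 ≡ 5105^2 = 26061025 ≡ 64 (mod 5113)
2609^64 ≡ 64^2 = 4096 (mod 5113)
2609^128 ≡ 4096^2 = 16777216 ≡ 1463 (mod 5113)
2609^256 ≡ 1463^2 = 2140369 ≡ 3135 (mod 5113)
2609^512 ≡ 3135^2 = 9828225 ≡ 1039 (mod 5113)
2609^598 = 2609^512 * 2609^64 * 2609^16 * 2609^4 * 2609^2 ≡ 1039 * 4096 * 5105 * 1233 * 1478 (mod 5113).
Accumulate the product:
1039 * 4096 = 4255744 ≡ 1728
1728 * 5105 = 8821440 ≡ 1515
1515 * 1233 = 1867995 ≡ 1750
1750 * 1478 = 2586500 ≡ 4435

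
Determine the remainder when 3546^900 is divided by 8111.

5043

900 in binary is 1110000100, i.e. 900 = 512 + 256 + 128 + 4.
3546^1 ≡ 3546 (mod 8111)
3546^2 ≡ 3546^2 = 12574116 ≡ 2066 (mod 8111)
3546^4 ≡ 2066^2 = 4268356 ≡ 1970 (mod 8111)
3546^8 ≡ 1970^2 = 3880900 ≡ 3842 (mod 8111)
3546^16 ≡ 3842^2 = 14760964 ≡ 7055 (mod 8111)
3546^32 ≡ 7055^2 = 49773025 ≡ 3929 (mod 8111)
3546^64 ≡ 3929^2 = 15437041 ≡ 1808 (mod 8111)
3546^128 ≡ 1808^2 = 3268864 ≡ 131 (mod 8111)
3546^256 ≡ 131^2 = 17161 ≡ 939 (mod 8111)
3546^512 ≡ 939^2 = 881721 ≡ 5733 (mod 8111)
3546^900 = 3546^512 * 3546^256 * 3546^128 * 3546^4 ≡ 5733 * 939 * 131 * 1970 (mod 8111).
Accumulate the product:
5733 * 939 = 5383287 ≡ 5694
5694 * 131 = 745914 ≡ 7813
7813 * 1970 = 15391610 ≡ 5043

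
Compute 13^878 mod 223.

56

878 in binary is 1101101110, i.e. 878 = 512 + 256 + 64 + 32 + 8 + 4 + 2.
13^1 ≡ 13 (mod 223)
13^2 ≡ 13^2 = 169 (mod 223)
13^4 ≡ 169^2 = 28561 ≡ 17 (mod 223)
13^8 ≡ 17^2 = 289 ≡ 66 (mod 223)
13^16 ≡ 66^2 = 4356 ≡ 119 (mod 223)
13^32 ≡ 119^2 = 14161 ≡ 112 (mod 223)
13^64 ≡ 112^2 = 12544 ≡ 56 (mod 223)
13^128 ≡ 56^2 = 3136 ≡ 14 (mod 223)
13^256 ≡ 14^2 = 196 (mod 223)
13^512 ≡ 196^2 = 38416 ≡ 60 (mod 223)
13^878 = 13^512 × 13^256 × 13^64 × 13^32 × 13^8 × 13^4 × 13^2 ≡ 60 × 196 × 56 × 112 × 66 × 17 × 169 (mod 223).
Accumulate the product:
60 × 196 = 11760 ≡ 164
164 × 56 = 9184 ≡ 41
41 × 112 = 4592 ≡ 132
132 × 66 = 8712 ≡ 15
15 × 17 = 255 ≡ 32
32 × 169 = 5408 ≡ 56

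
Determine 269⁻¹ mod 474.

By the extended Euclidean algorithm:
474 = 1·269 + 205
269 = 1·205 + 64
205 = 3·64 + 13
64 = 4·13 + 12
13 = 1·12 + 1
12 = 12·1 + 0
gcd(269, 474) = 1, so the inverse exists.
Back-substitute for 1:
1 = 1·13 − 1·12
  = −1·64 + 5·13
  = 5·205 − 16·64
  = −16·269 + 21·205
  = 21·474 − 37·269
So 269⁻¹ ≡ −37 ≡ 437 (mod 474).

437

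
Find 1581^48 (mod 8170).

By square-and-multiply:
48 in binary is 110000, i.e. 48 = 32 + 16.
1581^1 ≡ 1581 (mod 8170)
1581^2 ≡ 1581^2 = 2499561 ≡ 7711 (mod 8170)
1581^4 ≡ 7711^2 = 59459521 ≡ 6431 (mod 8170)
1581^8 ≡ 6431^2 = 41357761 ≡ 1221 (mod 8170)
1581^16 ≡ 1221^2 = 1490841 ≡ 3901 (mod 8170)
1581^32 ≡ 3901^2 = 15217801 ≡ 5261 (mod 8170)
1581^48 = 1581^32 · 1581^16 ≡ 5261 · 3901 (mod 8170).
5261 · 3901 = 20523161 ≡ 121 (mod 8170).

121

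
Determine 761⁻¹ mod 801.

20

801 = 1×761 + 40
761 = 19×40 + 1
40 = 40×1 + 0
gcd(761, 801) = 1, so the inverse exists.
Bézout: 1 = −19×801 + 20×761.
So 761⁻¹ ≡ 20 (mod 801).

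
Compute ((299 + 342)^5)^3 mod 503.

354

299 + 342 = 641 ≡ 138 (mod 503)
(138)^5 ≡ 168 (mod 503)
(168)^3 ≡ 354 (mod 503)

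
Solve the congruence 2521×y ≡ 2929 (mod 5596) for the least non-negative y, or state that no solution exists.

2545

gcd(2521, 5596) = 1, so a unique solution mod 5596 exists.
2521⁻¹ ≡ 4697 (mod 5596).
y ≡ 4697×2929 ≡ 2545 (mod 5596).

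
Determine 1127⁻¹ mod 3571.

3571 = 3*1127 + 190
1127 = 5*190 + 177
190 = 1*177 + 13
177 = 13*13 + 8
13 = 1*8 + 5
8 = 1*5 + 3
5 = 1*3 + 2
3 = 1*2 + 1
2 = 2*1 + 0
gcd(1127, 3571) = 1, so the inverse exists.
Back-substitute for 1:
1 = 1*3 − 1*2
  = −1*5 + 2*3
  = 2*8 − 3*5
  = −3*13 + 5*8
  = 5*177 − 68*13
  = −68*190 + 73*177
  = 73*1127 − 433*190
  = −433*3571 + 1372*1127
So 1127⁻¹ ≡ 1372 (mod 3571).

1372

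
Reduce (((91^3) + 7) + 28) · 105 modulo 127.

10

(91)^3 ≡ 80 (mod 127)
80 + 7 = 87
87 + 28 = 115
115 · 105 = 12075 ≡ 10 (mod 127)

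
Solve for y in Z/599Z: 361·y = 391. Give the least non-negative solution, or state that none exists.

469

gcd(361, 599) = 1, so a unique solution mod 599 exists.
361⁻¹ ≡ 375 (mod 599).
y ≡ 375·391 ≡ 469 (mod 599).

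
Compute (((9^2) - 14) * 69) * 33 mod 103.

(9)^2 ≡ 81 (mod 103)
81 - 14 = 67
67 * 69 = 4623 ≡ 91 (mod 103)
91 * 33 = 3003 ≡ 16 (mod 103)

16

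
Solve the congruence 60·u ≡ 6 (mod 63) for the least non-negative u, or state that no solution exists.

gcd(60, 63) = 3, and 3 | 6, so solutions exist.
Divide through by 3: 20·u mod 21 = 2.
20⁻¹ ≡ 20 (mod 21).
u ≡ 20·2 ≡ 19 (mod 21).
The smallest non-negative solution is u = 19.

19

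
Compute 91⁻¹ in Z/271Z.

Run the extended Euclidean algorithm:
271 = 2·91 + 89
91 = 1·89 + 2
89 = 44·2 + 1
2 = 2·1 + 0
gcd(91, 271) = 1, so the inverse exists.
Bézout: 1 = 45·271 − 134·91.
So 91⁻¹ ≡ −134 ≡ 137 (mod 271).

137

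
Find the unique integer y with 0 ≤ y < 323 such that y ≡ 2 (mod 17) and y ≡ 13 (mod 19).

70

17⁻¹ mod 19: 17*9 ≡ 1 (mod 19), so 17⁻¹ ≡ 9.
y = 2 + 17*((13 − 2)*9 mod 19) = 2 + 17*4 = 70.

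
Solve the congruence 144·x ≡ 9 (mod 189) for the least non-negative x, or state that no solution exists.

4

gcd(144, 189) = 9, and 9 | 9, so solutions exist.
Divide through by 9: 16·x ≡ 1 mod 21.
16⁻¹ ≡ 4 (mod 21).
x ≡ 4·1 ≡ 4 (mod 21).
The smallest non-negative solution is x = 4.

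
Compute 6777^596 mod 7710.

1791

By square-and-multiply:
596 in binary is 1001010100, i.e. 596 = 512 + 64 + 16 + 4.
6777^1 ≡ 6777 (mod 7710)
6777^2 ≡ 6777^2 = 45927729 ≡ 6969 (mod 7710)
6777^4 ≡ 6969^2 = 48566961 ≡ 1671 (mod 7710)
6777^8 ≡ 1671^2 = 2792241 ≡ 1221 (mod 7710)
6777^16 ≡ 1221^2 = 1490841 ≡ 2811 (mod 7710)
6777^32 ≡ 2811^2 = 7901721 ≡ 6681 (mod 7710)
6777^64 ≡ 6681^2 = 44635761 ≡ 2571 (mod 7710)
6777^128 ≡ 2571^2 = 6610041 ≡ 2571 (mod 7710)
6777^256 ≡ 2571^2 = 6610041 ≡ 2571 (mod 7710)
6777^512 ≡ 2571^2 = 6610041 ≡ 2571 (mod 7710)
6777^596 = 6777^512 * 6777^64 * 6777^16 * 6777^4 ≡ 2571 * 2571 * 2811 * 1671 (mod 7710).
Accumulate the product:
2571 * 2571 = 6610041 ≡ 2571
2571 * 2811 = 7227081 ≡ 2811
2811 * 1671 = 4697181 ≡ 1791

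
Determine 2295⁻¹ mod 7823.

6180

7823 = 3·2295 + 938
2295 = 2·938 + 419
938 = 2·419 + 100
419 = 4·100 + 19
100 = 5·19 + 5
19 = 3·5 + 4
5 = 1·4 + 1
4 = 4·1 + 0
gcd(2295, 7823) = 1, so the inverse exists.
Back-substitute for 1:
1 = 1·5 − 1·4
  = −1·19 + 4·5
  = 4·100 − 21·19
  = −21·419 + 88·100
  = 88·938 − 197·419
  = −197·2295 + 482·938
  = 482·7823 − 1643·2295
So 2295⁻¹ ≡ −1643 ≡ 6180 (mod 7823).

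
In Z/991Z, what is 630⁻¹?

Run the extended Euclidean algorithm:
991 = 1·630 + 361
630 = 1·361 + 269
361 = 1·269 + 92
269 = 2·92 + 85
92 = 1·85 + 7
85 = 12·7 + 1
7 = 7·1 + 0
gcd(630, 991) = 1, so the inverse exists.
Bézout: 1 = −89·991 + 140·630.
So 630⁻¹ ≡ 140 (mod 991).

140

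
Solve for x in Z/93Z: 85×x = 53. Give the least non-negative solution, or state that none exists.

5

gcd(85, 93) = 1, so a unique solution mod 93 exists.
85⁻¹ ≡ 58 (mod 93).
x ≡ 58×53 ≡ 5 (mod 93).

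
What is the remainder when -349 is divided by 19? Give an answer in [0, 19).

12

-349 = -19*19 + 12, so -349 ≡ 12 (mod 19).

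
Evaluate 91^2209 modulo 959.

2209 in binary is 100010100001, i.e. 2209 = 2048 + 128 + 32 + 1.
91^1 ≡ 91 (mod 959)
91^2 ≡ 91^2 = 8281 ≡ 609 (mod 959)
91^4 ≡ 609^2 = 370881 ≡ 707 (mod 959)
91^8 ≡ 707^2 = 499849 ≡ 210 (mod 959)
91^16 ≡ 210^2 = 44100 ≡ 945 (mod 959)
91^32 ≡ 945^2 = 893025 ≡ 196 (mod 959)
91^64 ≡ 196^2 = 38416 ≡ 56 (mod 959)
91^128 ≡ 56^2 = 3136 ≡ 259 (mod 959)
91^256 ≡ 259^2 = 67081 ≡ 910 (mod 959)
91^512 ≡ 910^2 = 828100 ≡ 483 (mod 959)
91^1024 ≡ 483^2 = 233289 ≡ 252 (mod 959)
91^2048 ≡ 252^2 = 63504 ≡ 210 (mod 959)
91^2209 = 91^2048 · 91^128 · 91^32 · 91^1 ≡ 210 · 259 · 196 · 91 (mod 959).
Accumulate the product:
210 · 259 = 54390 ≡ 686
686 · 196 = 134456 ≡ 196
196 · 91 = 17836 ≡ 574

574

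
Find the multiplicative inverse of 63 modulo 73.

Apply the Euclidean algorithm and back-substitute:
73 = 1×63 + 10
63 = 6×10 + 3
10 = 3×3 + 1
3 = 3×1 + 0
gcd(63, 73) = 1, so the inverse exists.
Bézout: 1 = 19×73 − 22×63.
So 63⁻¹ ≡ −22 ≡ 51 (mod 73).

51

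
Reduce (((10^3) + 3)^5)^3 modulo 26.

(10)^3 ≡ 12 (mod 26)
12 + 3 = 15
(15)^5 ≡ 19 (mod 26)
(19)^3 ≡ 21 (mod 26)

21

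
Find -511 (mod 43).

-511 = -12*43 + 5, so -511 ≡ 5 (mod 43).

5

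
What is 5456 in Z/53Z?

5456 = 102·53 + 50, so 5456 ≡ 50 (mod 53).

50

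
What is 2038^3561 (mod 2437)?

By square-and-multiply:
3561 in binary is 110111101001, i.e. 3561 = 2048 + 1024 + 256 + 128 + 64 + 32 + 8 + 1.
2038^1 ≡ 2038 (mod 2437)
2038^2 ≡ 2038^2 = 4153444 ≡ 796 (mod 2437)
2038^4 ≡ 796^2 = 633616 ≡ 2433 (mod 2437)
2038^8 ≡ 2433^2 = 5919489 ≡ 16 (mod 2437)
2038^16 ≡ 16^2 = 256 (mod 2437)
2038^32 ≡ 256^2 = 65536 ≡ 2174 (mod 2437)
2038^64 ≡ 2174^2 = 4726276 ≡ 933 (mod 2437)
2038^128 ≡ 933^2 = 870489 ≡ 480 (mod 2437)
2038^256 ≡ 480^2 = 230400 ≡ 1322 (mod 2437)
2038^512 ≡ 1322^2 = 1747684 ≡ 355 (mod 2437)
2038^1024 ≡ 355^2 = 126025 ≡ 1738 (mod 2437)
2038^2048 ≡ 1738^2 = 3020644 ≡ 1201 (mod 2437)
2038^3561 = 2038^2048 · 2038^1024 · 2038^256 · 2038^128 · 2038^64 · 2038^32 · 2038^8 · 2038^1 ≡ 1201 · 1738 · 1322 · 480 · 933 · 2174 · 16 · 2038 (mod 2437).
Accumulate the product:
1201 · 1738 = 2087338 ≡ 1266
1266 · 1322 = 1673652 ≡ 1870
1870 · 480 = 897600 ≡ 784
784 · 933 = 731472 ≡ 372
372 · 2174 = 808728 ≡ 2081
2081 · 16 = 33296 ≡ 1615
1615 · 2038 = 3291370 ≡ 1420

1420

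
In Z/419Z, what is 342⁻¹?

Apply the Euclidean algorithm and back-substitute:
419 = 1*342 + 77
342 = 4*77 + 34
77 = 2*34 + 9
34 = 3*9 + 7
9 = 1*7 + 2
7 = 3*2 + 1
2 = 2*1 + 0
gcd(342, 419) = 1, so the inverse exists.
Back-substitute for 1:
1 = 1*7 − 3*2
  = −3*9 + 4*7
  = 4*34 − 15*9
  = −15*77 + 34*34
  = 34*342 − 151*77
  = −151*419 + 185*342
So 342⁻¹ ≡ 185 (mod 419).

185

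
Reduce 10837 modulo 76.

10837 = 142*76 + 45, so 10837 ≡ 45 (mod 76).

45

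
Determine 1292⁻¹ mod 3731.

1724

3731 = 2×1292 + 1147
1292 = 1×1147 + 145
1147 = 7×145 + 132
145 = 1×132 + 13
132 = 10×13 + 2
13 = 6×2 + 1
2 = 2×1 + 0
gcd(1292, 3731) = 1, so the inverse exists.
Back-substitute for 1:
1 = 1×13 − 6×2
  = −6×132 + 61×13
  = 61×145 − 67×132
  = −67×1147 + 530×145
  = 530×1292 − 597×1147
  = −597×3731 + 1724×1292
So 1292⁻¹ ≡ 1724 (mod 3731).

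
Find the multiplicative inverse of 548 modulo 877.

877 = 1×548 + 329
548 = 1×329 + 219
329 = 1×219 + 110
219 = 1×110 + 109
110 = 1×109 + 1
109 = 109×1 + 0
gcd(548, 877) = 1, so the inverse exists.
Back-substitute for 1:
1 = 1×110 − 1×109
  = −1×219 + 2×110
  = 2×329 − 3×219
  = −3×548 + 5×329
  = 5×877 − 8×548
So 548⁻¹ ≡ −8 ≡ 869 (mod 877).

869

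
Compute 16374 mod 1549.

884

16374 = 10*1549 + 884, so 16374 ≡ 884 (mod 1549).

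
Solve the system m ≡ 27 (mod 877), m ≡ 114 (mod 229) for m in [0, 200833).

28968

877⁻¹ mod 229: 877×182 ≡ 1 (mod 229), so 877⁻¹ ≡ 182.
m = 27 + 877×((114 − 27)×182 mod 229) = 27 + 877×33 = 28968.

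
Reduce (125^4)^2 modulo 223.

(125)^4 ≡ 2 (mod 223)
(2)^2 ≡ 4 (mod 223)

4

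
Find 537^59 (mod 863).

Using repeated squaring:
537^1 ≡ 537 (mod 863)
537^2 ≡ 537^2 = 288369 ≡ 127 (mod 863)
537^4 ≡ 127^2 = 16129 ≡ 595 (mod 863)
537^8 ≡ 595^2 = 354025 ≡ 195 (mod 863)
537^16 ≡ 195^2 = 38025 ≡ 53 (mod 863)
537^32 ≡ 53^2 = 2809 ≡ 220 (mod 863)
537^59 = 537^32 · 537^16 · 537^8 · 537^2 · 537^1 ≡ 220 · 53 · 195 · 127 · 537 (mod 863).
Accumulate the product:
220 · 53 = 11660 ≡ 441
441 · 195 = 85995 ≡ 558
558 · 127 = 70866 ≡ 100
100 · 537 = 53700 ≡ 194

194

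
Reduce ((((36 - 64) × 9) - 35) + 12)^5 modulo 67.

10

36 - 64 = -28 ≡ 39 (mod 67)
39 × 9 = 351 ≡ 16 (mod 67)
16 - 35 = -19 ≡ 48 (mod 67)
48 + 12 = 60
(60)^5 ≡ 10 (mod 67)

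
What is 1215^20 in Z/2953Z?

Using repeated squaring:
20 in binary is 10100, i.e. 20 = 16 + 4.
1215^1 ≡ 1215 (mod 2953)
1215^2 ≡ 1215^2 = 1476225 ≡ 2678 (mod 2953)
1215^4 ≡ 2678^2 = 7171684 ≡ 1800 (mod 2953)
1215^8 ≡ 1800^2 = 3240000 ≡ 559 (mod 2953)
1215^16 ≡ 559^2 = 312481 ≡ 2416 (mod 2953)
1215^20 = 1215^16 · 1215^4 ≡ 2416 · 1800 (mod 2953).
2416 · 1800 = 4348800 ≡ 1984 (mod 2953).

1984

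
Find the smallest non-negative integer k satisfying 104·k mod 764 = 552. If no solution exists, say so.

20

gcd(104, 764) = 4, and 4 | 552, so solutions exist.
Divide through by 4: 26·k ≡ 138 mod 191.
26⁻¹ ≡ 169 (mod 191).
k ≡ 169·138 ≡ 20 (mod 191).
The smallest non-negative solution is k = 20.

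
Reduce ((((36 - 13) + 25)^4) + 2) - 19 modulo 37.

9

36 - 13 = 23
23 + 25 = 48 ≡ 11 (mod 37)
(11)^4 ≡ 26 (mod 37)
26 + 2 = 28
28 - 19 = 9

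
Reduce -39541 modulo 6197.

-39541 = -7·6197 + 3838, so -39541 ≡ 3838 (mod 6197).

3838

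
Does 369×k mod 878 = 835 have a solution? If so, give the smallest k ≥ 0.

333

gcd(369, 878) = 1, so a unique solution mod 878 exists.
369⁻¹ ≡ 809 (mod 878).
k ≡ 809×835 ≡ 333 (mod 878).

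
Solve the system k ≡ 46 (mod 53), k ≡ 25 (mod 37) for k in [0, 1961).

99

53⁻¹ mod 37: 53·7 ≡ 1 (mod 37), so 53⁻¹ ≡ 7.
k = 46 + 53·((25 − 46)·7 mod 37) = 46 + 53·1 = 99.
Check: 99 mod 53 = 46, 99 mod 37 = 25. ✓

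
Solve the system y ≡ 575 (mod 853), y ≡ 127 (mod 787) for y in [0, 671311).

157527

853⁻¹ mod 787: 853·632 ≡ 1 (mod 787), so 853⁻¹ ≡ 632.
y = 575 + 853·((127 − 575)·632 mod 787) = 575 + 853·184 = 157527.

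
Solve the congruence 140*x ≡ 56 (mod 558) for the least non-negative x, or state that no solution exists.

112

gcd(140, 558) = 2, and 2 | 56, so solutions exist.
Divide through by 2: 70*x ≡ 28 mod 279.
70⁻¹ ≡ 4 (mod 279).
x ≡ 4*28 ≡ 112 (mod 279).
The smallest non-negative solution is x = 112.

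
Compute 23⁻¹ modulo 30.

17

Apply the Euclidean algorithm and back-substitute:
30 = 1×23 + 7
23 = 3×7 + 2
7 = 3×2 + 1
2 = 2×1 + 0
gcd(23, 30) = 1, so the inverse exists.
Bézout: 1 = 10×30 − 13×23.
So 23⁻¹ ≡ −13 ≡ 17 (mod 30).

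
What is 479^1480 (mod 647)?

By square-and-multiply:
479^1 ≡ 479 (mod 647)
479^2 ≡ 479^2 = 229441 ≡ 403 (mod 647)
479^4 ≡ 403^2 = 162409 ≡ 12 (mod 647)
479^8 ≡ 12^2 = 144 (mod 647)
479^16 ≡ 144^2 = 20736 ≡ 32 (mod 647)
479^32 ≡ 32^2 = 1024 ≡ 377 (mod 647)
479^64 ≡ 377^2 = 142129 ≡ 436 (mod 647)
479^128 ≡ 436^2 = 190096 ≡ 525 (mod 647)
479^256 ≡ 525^2 = 275625 ≡ 3 (mod 647)
479^512 ≡ 3^2 = 9 (mod 647)
479^1024 ≡ 9^2 = 81 (mod 647)
479^1480 = 479^1024 · 479^256 · 479^128 · 479^64 · 479^8 ≡ 81 · 3 · 525 · 436 · 144 (mod 647).
Accumulate the product:
81 · 3 = 243
243 · 525 = 127575 ≡ 116
116 · 436 = 50576 ≡ 110
110 · 144 = 15840 ≡ 312

312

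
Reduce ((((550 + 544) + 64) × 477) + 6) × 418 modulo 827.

539

550 + 544 = 1094 ≡ 267 (mod 827)
267 + 64 = 331
331 × 477 = 157887 ≡ 757 (mod 827)
757 + 6 = 763
763 × 418 = 318934 ≡ 539 (mod 827)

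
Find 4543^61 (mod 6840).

223

Using repeated squaring:
61 in binary is 111101, i.e. 61 = 32 + 16 + 8 + 4 + 1.
4543^1 ≡ 4543 (mod 6840)
4543^2 ≡ 4543^2 = 20638849 ≡ 2569 (mod 6840)
4543^4 ≡ 2569^2 = 6599761 ≡ 6001 (mod 6840)
4543^8 ≡ 6001^2 = 36012001 ≡ 6241 (mod 6840)
4543^16 ≡ 6241^2 = 38950081 ≡ 3121 (mod 6840)
4543^32 ≡ 3121^2 = 9740641 ≡ 481 (mod 6840)
4543^61 = 4543^32 × 4543^16 × 4543^8 × 4543^4 × 4543^1 ≡ 481 × 3121 × 6241 × 6001 × 4543 (mod 6840).
Accumulate the product:
481 × 3121 = 1501201 ≡ 3241
3241 × 6241 = 20227081 ≡ 1201
1201 × 6001 = 7207201 ≡ 4681
4681 × 4543 = 21265783 ≡ 223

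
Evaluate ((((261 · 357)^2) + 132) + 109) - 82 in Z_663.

312

261 · 357 = 93177 ≡ 357 (mod 663)
(357)^2 ≡ 153 (mod 663)
153 + 132 = 285
285 + 109 = 394
394 - 82 = 312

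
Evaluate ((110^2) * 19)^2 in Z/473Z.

11

(110)^2 ≡ 275 (mod 473)
275 * 19 = 5225 ≡ 22 (mod 473)
(22)^2 ≡ 11 (mod 473)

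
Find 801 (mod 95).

41

801 = 8*95 + 41, so 801 ≡ 41 (mod 95).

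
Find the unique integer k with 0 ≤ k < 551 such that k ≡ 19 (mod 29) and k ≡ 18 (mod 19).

512

29⁻¹ mod 19: 29·2 ≡ 1 (mod 19), so 29⁻¹ ≡ 2.
k = 19 + 29·((18 − 19)·2 mod 19) = 19 + 29·17 = 512.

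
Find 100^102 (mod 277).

Using repeated squaring:
102 in binary is 1100110, i.e. 102 = 64 + 32 + 4 + 2.
100^1 ≡ 100 (mod 277)
100^2 ≡ 100^2 = 10000 ≡ 28 (mod 277)
100^4 ≡ 28^2 = 784 ≡ 230 (mod 277)
100^8 ≡ 230^2 = 52900 ≡ 270 (mod 277)
100^16 ≡ 270^2 = 72900 ≡ 49 (mod 277)
100^32 ≡ 49^2 = 2401 ≡ 185 (mod 277)
100^64 ≡ 185^2 = 34225 ≡ 154 (mod 277)
100^102 = 100^64 * 100^32 * 100^4 * 100^2 ≡ 154 * 185 * 230 * 28 (mod 277).
Accumulate the product:
154 * 185 = 28490 ≡ 236
236 * 230 = 54280 ≡ 265
265 * 28 = 7420 ≡ 218

218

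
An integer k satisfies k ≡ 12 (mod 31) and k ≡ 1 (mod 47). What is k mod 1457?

1035

31⁻¹ mod 47: 31*44 ≡ 1 (mod 47), so 31⁻¹ ≡ 44.
k = 12 + 31*((1 − 12)*44 mod 47) = 12 + 31*33 = 1035.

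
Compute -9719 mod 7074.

-9719 = -2·7074 + 4429, so -9719 ≡ 4429 (mod 7074).

4429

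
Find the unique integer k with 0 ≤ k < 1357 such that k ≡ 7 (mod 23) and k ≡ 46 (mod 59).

1226

23⁻¹ mod 59: 23·18 ≡ 1 (mod 59), so 23⁻¹ ≡ 18.
k = 7 + 23·((46 − 7)·18 mod 59) = 7 + 23·53 = 1226.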